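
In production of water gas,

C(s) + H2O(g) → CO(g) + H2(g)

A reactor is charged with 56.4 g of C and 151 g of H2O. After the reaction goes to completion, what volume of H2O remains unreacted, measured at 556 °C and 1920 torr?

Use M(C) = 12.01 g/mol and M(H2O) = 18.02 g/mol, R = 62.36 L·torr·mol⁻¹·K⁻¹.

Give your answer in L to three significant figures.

99.2 L

n(C) = 56.4 / 12.01 = 4.696 mol
n(H2O) = 151 / 18.02 = 8.380 mol
For 4.696 mol C, stoichiometry requires (1/1) × 4.696 = 4.696 mol H2O; 8.380 mol is available, so C is limiting.
n(H2O) consumed = (1/1) × 4.696 = 4.696 mol; remaining = 8.380 − 4.696 = 3.684 mol
V(H2O) = nRT/P = 3.684 × 62.36 × 829.15 / 1920 = 99.21 L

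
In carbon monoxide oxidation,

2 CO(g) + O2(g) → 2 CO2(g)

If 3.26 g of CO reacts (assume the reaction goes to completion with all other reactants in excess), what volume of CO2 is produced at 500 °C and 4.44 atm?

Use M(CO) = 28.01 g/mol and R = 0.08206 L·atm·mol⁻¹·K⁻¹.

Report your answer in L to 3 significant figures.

n(CO) = 3.260 / 28.01 = 0.1164 mol
n(CO2) = (2/2) × 0.1164 = 0.1164 mol
V = nRT/P = 0.1164 × 0.08206 × 773.15 / 4.44 = 1.663 L

1.66 L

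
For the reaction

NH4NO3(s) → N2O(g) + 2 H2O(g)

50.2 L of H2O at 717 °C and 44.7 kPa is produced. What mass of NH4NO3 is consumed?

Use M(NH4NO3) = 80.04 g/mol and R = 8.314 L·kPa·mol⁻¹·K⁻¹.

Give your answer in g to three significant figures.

10.9 g

n(H2O) = PV/RT = (44.7 × 50.2) / (8.314 × 990.15) = 0.2726 mol
n(NH4NO3) = (1/2) × 0.2726 = 0.1363 mol
m(NH4NO3) = 0.1363 × 80.04 = 10.91 g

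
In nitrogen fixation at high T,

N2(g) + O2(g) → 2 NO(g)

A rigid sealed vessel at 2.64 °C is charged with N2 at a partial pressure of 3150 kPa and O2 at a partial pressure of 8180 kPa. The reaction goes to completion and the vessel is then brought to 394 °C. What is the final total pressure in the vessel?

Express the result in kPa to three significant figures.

Because the vessel is rigid and T is held at 2.64 °C, work the stoichiometry in partial pressures (P_i = n_iRT/V).
P(O2) required for 3150 kPa of N2 = (1/1) × 3150 = 3150 kPa; available 8180 kPa, so N2 is limiting.
P(O2) remaining = 8180 − (1/1) × 3150 = 5030 kPa
P(gaseous products) = (2)/1 × 3150 = 6300 kPa
P_total at 2.64 °C = 5030 + 6300 = 11330 kPa
Scaling to 394 °C: P = 11330 × 667.15/275.79 = 27410 kPa

27400 kPa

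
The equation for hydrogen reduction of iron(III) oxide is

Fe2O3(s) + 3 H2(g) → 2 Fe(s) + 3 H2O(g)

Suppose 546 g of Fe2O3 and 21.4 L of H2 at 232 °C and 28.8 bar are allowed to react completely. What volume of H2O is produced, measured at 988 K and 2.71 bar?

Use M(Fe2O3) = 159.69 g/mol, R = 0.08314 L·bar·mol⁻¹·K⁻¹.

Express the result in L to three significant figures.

n(Fe2O3) = 546 / 159.69 = 3.419 mol
n(H2) = PV/RT = (28.8 × 21.4) / (0.08314 × 505.15) = 14.67 mol
For 3.419 mol Fe2O3, stoichiometry requires (3/1) × 3.419 = 10.26 mol H2; 14.67 mol is available, so Fe2O3 is limiting.
n(H2O) = (3/1) × 3.419 = 10.26 mol
V(H2O) = nRT/P = 10.26 × 0.08314 × 988 / 2.71 = 311.0 L

311 L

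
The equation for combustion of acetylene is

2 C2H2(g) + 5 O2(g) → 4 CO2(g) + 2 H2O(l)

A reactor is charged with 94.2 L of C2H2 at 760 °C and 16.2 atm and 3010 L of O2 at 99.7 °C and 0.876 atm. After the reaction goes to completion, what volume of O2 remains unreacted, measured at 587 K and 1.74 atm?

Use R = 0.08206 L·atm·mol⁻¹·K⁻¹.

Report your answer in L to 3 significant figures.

1140 L

n(C2H2) = PV/RT = (16.2 × 94.2) / (0.08206 × 1033.15) = 18.00 mol
n(O2) = PV/RT = (0.876 × 3010) / (0.08206 × 372.85) = 86.18 mol
For 18.00 mol C2H2, stoichiometry requires (5/2) × 18.00 = 45.00 mol O2; 86.18 mol is available, so C2H2 is limiting.
n(O2) consumed = (5/2) × 18.00 = 45.00 mol; remaining = 86.18 − 45.00 = 41.18 mol
V(O2) = nRT/P = 41.18 × 0.08206 × 587 / 1.74 = 1140 L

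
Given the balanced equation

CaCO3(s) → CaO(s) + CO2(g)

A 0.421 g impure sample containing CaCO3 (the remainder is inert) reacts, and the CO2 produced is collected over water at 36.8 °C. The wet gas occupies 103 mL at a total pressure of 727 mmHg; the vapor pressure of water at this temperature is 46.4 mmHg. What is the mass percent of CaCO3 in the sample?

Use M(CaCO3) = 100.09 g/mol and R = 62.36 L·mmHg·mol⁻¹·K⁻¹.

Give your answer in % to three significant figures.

P(CO2) = 727 − 46.4 = 680.6 mmHg
n(CO2) = PV/RT = (680.6 × 0.1030) / (62.36 × 309.95) = 0.003627 mol
n(CaCO3) = (1/1) × 0.003627 = 0.003627 mol
m(CaCO3) = 0.003627 × 100.09 = 0.3630 g
%CaCO3 = 0.3630 / 0.421 × 100 = 86.22%

86.2 %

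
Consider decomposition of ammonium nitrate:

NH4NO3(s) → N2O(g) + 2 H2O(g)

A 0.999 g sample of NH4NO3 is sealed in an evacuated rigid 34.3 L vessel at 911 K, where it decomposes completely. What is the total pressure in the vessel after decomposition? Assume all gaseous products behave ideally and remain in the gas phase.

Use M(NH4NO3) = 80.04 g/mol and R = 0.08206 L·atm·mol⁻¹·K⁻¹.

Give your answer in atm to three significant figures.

n(NH4NO3) = 0.999 / 80.04 = 0.01248 mol
n(gas produced) = (3/1) × 0.01248 = 0.03744 mol
P = nRT/V = 0.03744 × 0.08206 × 911 / 34.3 = 0.08160 atm

0.0816 atm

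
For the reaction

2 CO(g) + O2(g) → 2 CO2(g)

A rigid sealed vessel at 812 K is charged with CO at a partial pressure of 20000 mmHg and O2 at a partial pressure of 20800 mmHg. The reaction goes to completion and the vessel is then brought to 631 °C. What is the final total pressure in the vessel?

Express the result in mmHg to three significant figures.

With V and T fixed, P_i ∝ n_i, so the mole ratios apply directly to partial pressures at 812 K.
P(O2) required for 20000 mmHg of CO = (1/2) × 20000 = 10000 mmHg; available 20800 mmHg, so CO is limiting.
P(O2) remaining = 20800 − (1/2) × 20000 = 10800 mmHg
P(gaseous products) = (2)/2 × 20000 = 20000 mmHg
P_total at 812 K = 10800 + 20000 = 30800 mmHg
Scaling to 631 °C: P = 30800 × 904.15/812 = 34300 mmHg

34300 mmHg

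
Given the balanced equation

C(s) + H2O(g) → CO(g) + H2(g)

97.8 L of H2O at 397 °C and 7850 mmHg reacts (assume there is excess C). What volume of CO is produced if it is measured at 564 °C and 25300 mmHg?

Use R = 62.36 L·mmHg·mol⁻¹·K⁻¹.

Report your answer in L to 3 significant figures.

n(H2O) = PV/RT = (7850 × 97.8) / (62.36 × 670.15) = 18.37 mol
n(CO) = (1/1) × 18.37 = 18.37 mol
V = nRT/P = 18.37 × 62.36 × 837.15 / 25300 = 37.91 L

37.9 L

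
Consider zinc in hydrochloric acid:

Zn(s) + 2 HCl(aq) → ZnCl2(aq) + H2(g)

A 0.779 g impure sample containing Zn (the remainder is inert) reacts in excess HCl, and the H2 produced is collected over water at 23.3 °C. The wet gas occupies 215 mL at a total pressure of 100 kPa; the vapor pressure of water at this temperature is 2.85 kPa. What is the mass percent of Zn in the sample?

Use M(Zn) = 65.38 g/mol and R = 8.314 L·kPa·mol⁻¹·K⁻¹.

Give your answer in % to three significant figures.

P(H2) = 100 − 2.85 = 97.15 kPa
n(H2) = PV/RT = (97.15 × 0.2150) / (8.314 × 296.45) = 0.008475 mol
n(Zn) = (1/1) × 0.008475 = 0.008475 mol
m(Zn) = 0.008475 × 65.38 = 0.5541 g
%Zn = 0.5541 / 0.779 × 100 = 71.13%

71.1 %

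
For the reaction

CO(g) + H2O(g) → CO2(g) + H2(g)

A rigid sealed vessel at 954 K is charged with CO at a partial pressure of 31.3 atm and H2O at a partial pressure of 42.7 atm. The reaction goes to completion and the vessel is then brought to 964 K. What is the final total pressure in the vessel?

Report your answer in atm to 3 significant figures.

With V and T fixed, P_i ∝ n_i, so the mole ratios apply directly to partial pressures at 954 K.
P(H2O) required for 31.3 atm of CO = (1/1) × 31.3 = 31.30 atm; available 42.7 atm, so CO is limiting.
P(H2O) remaining = 42.7 − (1/1) × 31.3 = 11.40 atm
P(gaseous products) = (1+1)/1 × 31.3 = 62.60 atm
P_total at 954 K = 11.40 + 62.60 = 74.00 atm
Scaling to 964 K: P = 74.00 × 964/954 = 74.78 atm

74.8 atm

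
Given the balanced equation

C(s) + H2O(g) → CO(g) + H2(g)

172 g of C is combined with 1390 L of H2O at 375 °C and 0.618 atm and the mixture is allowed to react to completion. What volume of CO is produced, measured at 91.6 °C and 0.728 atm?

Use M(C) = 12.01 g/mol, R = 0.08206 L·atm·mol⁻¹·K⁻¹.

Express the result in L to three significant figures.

589 L

n(C) = 172 / 12.01 = 14.32 mol
n(H2O) = PV/RT = (0.618 × 1390) / (0.08206 × 648.15) = 16.15 mol
For 14.32 mol C, stoichiometry requires (1/1) × 14.32 = 14.32 mol H2O; 16.15 mol is available, so C is limiting.
n(CO) = (1/1) × 14.32 = 14.32 mol
V(CO) = nRT/P = 14.32 × 0.08206 × 364.75 / 0.728 = 588.8 L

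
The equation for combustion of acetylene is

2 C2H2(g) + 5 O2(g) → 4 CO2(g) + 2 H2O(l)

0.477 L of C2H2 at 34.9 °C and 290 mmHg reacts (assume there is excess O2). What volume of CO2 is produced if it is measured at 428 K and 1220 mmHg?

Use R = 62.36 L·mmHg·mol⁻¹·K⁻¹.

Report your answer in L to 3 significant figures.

n(C2H2) = PV/RT = (290 × 0.477) / (62.36 × 308.05) = 0.007201 mol
n(CO2) = (4/2) × 0.007201 = 0.01440 mol
V = nRT/P = 0.01440 × 62.36 × 428 / 1220 = 0.3150 L

0.315 L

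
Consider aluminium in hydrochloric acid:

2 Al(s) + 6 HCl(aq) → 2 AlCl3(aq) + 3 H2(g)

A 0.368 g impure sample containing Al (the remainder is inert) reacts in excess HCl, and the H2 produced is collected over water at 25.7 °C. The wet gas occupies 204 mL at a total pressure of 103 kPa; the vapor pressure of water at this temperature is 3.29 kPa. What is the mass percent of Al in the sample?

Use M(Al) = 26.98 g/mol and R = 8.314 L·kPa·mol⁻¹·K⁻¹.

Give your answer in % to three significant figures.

40.0 %

P(H2) = 103 − 3.29 = 99.71 kPa
n(H2) = PV/RT = (99.71 × 0.2040) / (8.314 × 298.85) = 0.008187 mol
n(Al) = (2/3) × 0.008187 = 0.005458 mol
m(Al) = 0.005458 × 26.98 = 0.1473 g
%Al = 0.1473 / 0.368 × 100 = 40.03%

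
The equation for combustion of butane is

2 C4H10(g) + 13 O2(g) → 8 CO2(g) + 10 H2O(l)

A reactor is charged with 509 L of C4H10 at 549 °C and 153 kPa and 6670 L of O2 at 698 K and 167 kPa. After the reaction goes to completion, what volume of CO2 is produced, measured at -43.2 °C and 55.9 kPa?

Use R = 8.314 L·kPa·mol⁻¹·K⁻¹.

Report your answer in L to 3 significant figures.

1560 L

n(C4H10) = PV/RT = (153 × 509) / (8.314 × 822.15) = 11.39 mol
n(O2) = PV/RT = (167 × 6670) / (8.314 × 698) = 191.9 mol
For 11.39 mol C4H10, stoichiometry requires (13/2) × 11.39 = 74.03 mol O2; 191.9 mol is available, so C4H10 is limiting.
n(CO2) = (8/2) × 11.39 = 45.56 mol
V(CO2) = nRT/P = 45.56 × 8.314 × 229.95 / 55.9 = 1558 L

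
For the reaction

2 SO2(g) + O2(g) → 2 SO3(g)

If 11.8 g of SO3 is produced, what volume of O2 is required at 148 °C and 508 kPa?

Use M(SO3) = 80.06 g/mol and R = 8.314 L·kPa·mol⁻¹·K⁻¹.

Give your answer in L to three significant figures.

0.508 L

n(SO3) = 11.80 / 80.06 = 0.1474 mol
n(O2) = (1/2) × 0.1474 = 0.07370 mol
V = nRT/P = 0.07370 × 8.314 × 421.15 / 508 = 0.5080 L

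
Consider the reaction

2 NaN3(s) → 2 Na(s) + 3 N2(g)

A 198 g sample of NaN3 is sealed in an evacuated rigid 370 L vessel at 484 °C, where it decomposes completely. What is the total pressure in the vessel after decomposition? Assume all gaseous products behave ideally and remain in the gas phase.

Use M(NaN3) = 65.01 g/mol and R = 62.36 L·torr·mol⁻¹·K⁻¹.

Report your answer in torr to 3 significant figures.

n(NaN3) = 198 / 65.01 = 3.046 mol
n(gas produced) = (3/2) × 3.046 = 4.569 mol
P = nRT/V = 4.569 × 62.36 × 757.15 / 370 = 583.1 torr

583 torr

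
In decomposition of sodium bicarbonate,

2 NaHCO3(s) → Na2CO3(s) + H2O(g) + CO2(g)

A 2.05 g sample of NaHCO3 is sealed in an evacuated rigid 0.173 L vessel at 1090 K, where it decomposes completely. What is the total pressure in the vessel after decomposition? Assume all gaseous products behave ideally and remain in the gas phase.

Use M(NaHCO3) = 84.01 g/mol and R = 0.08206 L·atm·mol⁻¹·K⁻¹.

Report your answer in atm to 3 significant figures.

12.6 atm

n(NaHCO3) = 2.05 / 84.01 = 0.02440 mol
n(gas produced) = (2/2) × 0.02440 = 0.02440 mol
P = nRT/V = 0.02440 × 0.08206 × 1090 / 0.173 = 12.62 atm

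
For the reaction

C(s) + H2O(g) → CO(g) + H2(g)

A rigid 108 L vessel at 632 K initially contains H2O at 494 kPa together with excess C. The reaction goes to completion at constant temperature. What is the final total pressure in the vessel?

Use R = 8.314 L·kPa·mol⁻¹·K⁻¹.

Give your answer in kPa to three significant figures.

988 kPa

Since T and V are fixed, P_final/P_initial = n_final/n_initial = 2/1.
P_final = (2/1) × 494 = 988.0 kPa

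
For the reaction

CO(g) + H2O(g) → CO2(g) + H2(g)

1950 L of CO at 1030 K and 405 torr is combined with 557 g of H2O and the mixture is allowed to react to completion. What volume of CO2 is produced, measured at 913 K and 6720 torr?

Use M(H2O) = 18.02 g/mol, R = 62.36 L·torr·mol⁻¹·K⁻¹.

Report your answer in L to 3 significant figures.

n(CO) = PV/RT = (405 × 1950) / (62.36 × 1030) = 12.30 mol
n(H2O) = 557 / 18.02 = 30.91 mol
For 12.30 mol CO, stoichiometry requires (1/1) × 12.30 = 12.30 mol H2O; 30.91 mol is available, so CO is limiting.
n(CO2) = (1/1) × 12.30 = 12.30 mol
V(CO2) = nRT/P = 12.30 × 62.36 × 913 / 6720 = 104.2 L

104 L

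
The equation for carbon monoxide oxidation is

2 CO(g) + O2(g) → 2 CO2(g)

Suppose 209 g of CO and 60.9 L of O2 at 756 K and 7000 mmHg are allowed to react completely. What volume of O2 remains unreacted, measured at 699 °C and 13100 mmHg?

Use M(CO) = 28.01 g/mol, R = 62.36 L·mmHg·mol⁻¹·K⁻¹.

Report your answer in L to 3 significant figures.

24.6 L

n(CO) = 209 / 28.01 = 7.462 mol
n(O2) = PV/RT = (7000 × 60.9) / (62.36 × 756) = 9.042 mol
For 7.462 mol CO, stoichiometry requires (1/2) × 7.462 = 3.731 mol O2; 9.042 mol is available, so CO is limiting.
n(O2) consumed = (1/2) × 7.462 = 3.731 mol; remaining = 9.042 − 3.731 = 5.311 mol
V(O2) = nRT/P = 5.311 × 62.36 × 972.15 / 13100 = 24.58 L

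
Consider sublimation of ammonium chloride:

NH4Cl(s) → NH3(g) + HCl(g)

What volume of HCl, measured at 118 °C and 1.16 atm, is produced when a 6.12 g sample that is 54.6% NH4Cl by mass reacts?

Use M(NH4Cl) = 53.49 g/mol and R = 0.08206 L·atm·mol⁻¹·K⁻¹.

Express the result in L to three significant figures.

mass of NH4Cl = 6.12 × 54.6/100 = 3.342 g
n(NH4Cl) = 3.342 / 53.49 = 0.06248 mol
n(HCl) = (1/1) × 0.06248 = 0.06248 mol
V = nRT/P = 0.06248 × 0.08206 × 391.15 / 1.16 = 1.729 L

1.73 L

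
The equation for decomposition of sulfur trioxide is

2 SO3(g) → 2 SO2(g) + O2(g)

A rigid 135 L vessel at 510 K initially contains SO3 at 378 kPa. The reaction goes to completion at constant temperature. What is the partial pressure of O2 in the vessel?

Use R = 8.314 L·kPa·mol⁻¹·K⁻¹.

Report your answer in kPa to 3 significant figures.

n(SO3)₀ = PV/RT = (378 × 135) / (8.314 × 510) = 12.03 mol
n(O2) = (1/2) × 12.03 = 6.015 mol
P(O2) = nRT/V = 6.015 × 8.314 × 510 / 135 = 188.9 kPa

189 kPa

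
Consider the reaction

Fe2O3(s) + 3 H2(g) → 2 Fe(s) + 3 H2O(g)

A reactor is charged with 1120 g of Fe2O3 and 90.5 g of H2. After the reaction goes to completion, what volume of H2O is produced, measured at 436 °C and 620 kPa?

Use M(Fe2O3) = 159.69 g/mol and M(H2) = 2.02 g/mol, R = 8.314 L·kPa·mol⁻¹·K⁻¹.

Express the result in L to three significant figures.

200 L

n(Fe2O3) = 1120 / 159.69 = 7.014 mol
n(H2) = 90.5 / 2.02 = 44.80 mol
For 7.014 mol Fe2O3, stoichiometry requires (3/1) × 7.014 = 21.04 mol H2; 44.80 mol is available, so Fe2O3 is limiting.
n(H2O) = (3/1) × 7.014 = 21.04 mol
V(H2O) = nRT/P = 21.04 × 8.314 × 709.15 / 620 = 200.1 L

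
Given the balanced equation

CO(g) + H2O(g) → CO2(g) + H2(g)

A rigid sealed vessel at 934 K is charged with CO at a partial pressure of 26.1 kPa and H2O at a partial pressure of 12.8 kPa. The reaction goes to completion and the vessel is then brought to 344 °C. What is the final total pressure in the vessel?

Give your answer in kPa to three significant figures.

25.7 kPa

At constant V, partial pressures at 934 K are proportional to moles, so apply stoichiometry directly to pressures.
P(H2O) required for 26.1 kPa of CO = (1/1) × 26.1 = 26.10 kPa; available 12.8 kPa, so H2O is limiting.
P(CO) remaining = 26.1 − (1/1) × 12.8 = 13.30 kPa
P(gaseous products) = (1+1)/1 × 12.8 = 25.60 kPa
P_total at 934 K = 13.30 + 25.60 = 38.90 kPa
Scaling to 344 °C: P = 38.90 × 617.15/934 = 25.70 kPa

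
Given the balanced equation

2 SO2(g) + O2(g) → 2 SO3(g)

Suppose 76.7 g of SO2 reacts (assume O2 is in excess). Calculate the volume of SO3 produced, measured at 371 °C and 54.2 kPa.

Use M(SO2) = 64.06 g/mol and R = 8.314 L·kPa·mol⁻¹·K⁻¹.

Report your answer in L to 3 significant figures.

118 L

n(SO2) = 76.70 / 64.06 = 1.197 mol
n(SO3) = (2/2) × 1.197 = 1.197 mol
V = nRT/P = 1.197 × 8.314 × 644.15 / 54.2 = 118.3 L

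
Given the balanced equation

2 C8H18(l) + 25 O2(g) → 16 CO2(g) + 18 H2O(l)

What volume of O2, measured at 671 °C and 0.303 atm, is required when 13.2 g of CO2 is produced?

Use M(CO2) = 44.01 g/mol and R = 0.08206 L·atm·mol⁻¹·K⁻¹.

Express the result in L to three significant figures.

120 L

n(CO2) = 13.20 / 44.01 = 0.2999 mol
n(O2) = (25/16) × 0.2999 = 0.4686 mol
V = nRT/P = 0.4686 × 0.08206 × 944.15 / 0.303 = 119.8 L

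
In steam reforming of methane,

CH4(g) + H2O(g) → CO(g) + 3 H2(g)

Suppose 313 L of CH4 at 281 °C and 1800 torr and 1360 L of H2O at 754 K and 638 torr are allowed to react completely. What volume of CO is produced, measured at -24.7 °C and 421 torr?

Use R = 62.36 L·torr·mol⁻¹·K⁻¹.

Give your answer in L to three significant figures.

600 L

n(CH4) = PV/RT = (1800 × 313) / (62.36 × 554.15) = 16.30 mol
n(H2O) = PV/RT = (638 × 1360) / (62.36 × 754) = 18.45 mol
For 16.30 mol CH4, stoichiometry requires (1/1) × 16.30 = 16.30 mol H2O; 18.45 mol is available, so CH4 is limiting.
n(CO) = (1/1) × 16.30 = 16.30 mol
V(CO) = nRT/P = 16.30 × 62.36 × 248.45 / 421 = 599.9 L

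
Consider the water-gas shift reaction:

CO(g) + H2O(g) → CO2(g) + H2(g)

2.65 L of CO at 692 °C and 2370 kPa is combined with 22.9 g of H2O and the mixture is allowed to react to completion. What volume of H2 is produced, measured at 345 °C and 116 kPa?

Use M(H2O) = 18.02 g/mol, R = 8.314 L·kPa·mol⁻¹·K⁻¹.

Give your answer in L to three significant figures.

34.7 L

n(CO) = PV/RT = (2370 × 2.65) / (8.314 × 965.15) = 0.7827 mol
n(H2O) = 22.9 / 18.02 = 1.271 mol
For 0.7827 mol CO, stoichiometry requires (1/1) × 0.7827 = 0.7827 mol H2O; 1.271 mol is available, so CO is limiting.
n(H2) = (1/1) × 0.7827 = 0.7827 mol
V(H2) = nRT/P = 0.7827 × 8.314 × 618.15 / 116 = 34.68 L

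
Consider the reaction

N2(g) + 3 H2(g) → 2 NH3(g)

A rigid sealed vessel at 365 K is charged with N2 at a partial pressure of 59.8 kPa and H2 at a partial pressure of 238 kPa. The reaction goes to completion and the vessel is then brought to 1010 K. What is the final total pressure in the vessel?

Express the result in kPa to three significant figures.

At constant V, partial pressures at 365 K are proportional to moles, so apply stoichiometry directly to pressures.
P(H2) required for 59.8 kPa of N2 = (3/1) × 59.8 = 179.4 kPa; available 238 kPa, so N2 is limiting.
P(H2) remaining = 238 − (3/1) × 59.8 = 58.60 kPa
P(gaseous products) = (2)/1 × 59.8 = 119.6 kPa
P_total at 365 K = 58.60 + 119.6 = 178.2 kPa
Scaling to 1010 K: P = 178.2 × 1010/365 = 493.1 kPa

493 kPa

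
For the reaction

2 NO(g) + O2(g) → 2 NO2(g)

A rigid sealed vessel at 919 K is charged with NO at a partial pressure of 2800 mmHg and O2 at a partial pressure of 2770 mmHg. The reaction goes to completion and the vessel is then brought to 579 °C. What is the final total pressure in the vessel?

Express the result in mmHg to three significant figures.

Because the vessel is rigid and T is held at 919 K, work the stoichiometry in partial pressures (P_i = n_iRT/V).
P(O2) required for 2800 mmHg of NO = (1/2) × 2800 = 1400 mmHg; available 2770 mmHg, so NO is limiting.
P(O2) remaining = 2770 − (1/2) × 2800 = 1370 mmHg
P(gaseous products) = (2)/2 × 2800 = 2800 mmHg
P_total at 919 K = 1370 + 2800 = 4170 mmHg
Scaling to 579 °C: P = 4170 × 852.15/919 = 3867 mmHg

3870 mmHg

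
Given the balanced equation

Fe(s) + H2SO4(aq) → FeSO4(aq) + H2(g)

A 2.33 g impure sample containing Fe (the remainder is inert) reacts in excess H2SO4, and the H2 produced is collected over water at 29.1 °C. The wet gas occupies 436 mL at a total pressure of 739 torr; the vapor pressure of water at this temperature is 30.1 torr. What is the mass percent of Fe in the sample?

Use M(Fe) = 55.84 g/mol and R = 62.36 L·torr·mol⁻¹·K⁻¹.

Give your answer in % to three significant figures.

P(H2) = 739 − 30.1 = 708.9 torr
n(H2) = PV/RT = (708.9 × 0.4360) / (62.36 × 302.25) = 0.01640 mol
n(Fe) = (1/1) × 0.01640 = 0.01640 mol
m(Fe) = 0.01640 × 55.84 = 0.9158 g
%Fe = 0.9158 / 2.33 × 100 = 39.30%

39.3 %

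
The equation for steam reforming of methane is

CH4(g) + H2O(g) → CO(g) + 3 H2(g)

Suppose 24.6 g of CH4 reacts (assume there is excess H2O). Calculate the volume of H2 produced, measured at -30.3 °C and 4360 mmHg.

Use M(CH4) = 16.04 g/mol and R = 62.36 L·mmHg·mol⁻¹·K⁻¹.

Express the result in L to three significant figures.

n(CH4) = 24.60 / 16.04 = 1.534 mol
n(H2) = (3/1) × 1.534 = 4.602 mol
V = nRT/P = 4.602 × 62.36 × 242.85 / 4360 = 15.98 L

16.0 L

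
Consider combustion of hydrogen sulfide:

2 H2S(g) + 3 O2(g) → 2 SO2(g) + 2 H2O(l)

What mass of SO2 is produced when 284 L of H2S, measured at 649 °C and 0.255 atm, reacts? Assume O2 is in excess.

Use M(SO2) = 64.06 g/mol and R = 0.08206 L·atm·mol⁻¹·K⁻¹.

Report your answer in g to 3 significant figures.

61.3 g

n(H2S) = PV/RT = (0.255 × 284) / (0.08206 × 922.15) = 0.9570 mol
n(SO2) = (2/2) × 0.9570 = 0.9570 mol
m(SO2) = 0.9570 × 64.06 = 61.31 g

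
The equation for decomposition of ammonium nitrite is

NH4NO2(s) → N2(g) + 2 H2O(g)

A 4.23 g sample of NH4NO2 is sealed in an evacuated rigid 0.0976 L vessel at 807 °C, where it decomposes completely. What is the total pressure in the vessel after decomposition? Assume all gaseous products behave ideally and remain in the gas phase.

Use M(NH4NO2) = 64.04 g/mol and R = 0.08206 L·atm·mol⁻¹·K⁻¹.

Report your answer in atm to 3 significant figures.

180 atm

n(NH4NO2) = 4.23 / 64.04 = 0.06605 mol
n(gas produced) = (3/1) × 0.06605 = 0.1981 mol
P = nRT/V = 0.1981 × 0.08206 × 1080.15 / 0.0976 = 179.9 atm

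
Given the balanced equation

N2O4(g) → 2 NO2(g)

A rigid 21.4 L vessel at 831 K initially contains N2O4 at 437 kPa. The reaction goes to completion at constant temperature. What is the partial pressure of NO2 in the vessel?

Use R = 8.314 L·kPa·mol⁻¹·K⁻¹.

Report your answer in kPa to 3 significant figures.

n(N2O4)₀ = PV/RT = (437 × 21.4) / (8.314 × 831) = 1.354 mol
n(NO2) = (2/1) × 1.354 = 2.708 mol
P(NO2) = nRT/V = 2.708 × 8.314 × 831 / 21.4 = 874.3 kPa

874 kPa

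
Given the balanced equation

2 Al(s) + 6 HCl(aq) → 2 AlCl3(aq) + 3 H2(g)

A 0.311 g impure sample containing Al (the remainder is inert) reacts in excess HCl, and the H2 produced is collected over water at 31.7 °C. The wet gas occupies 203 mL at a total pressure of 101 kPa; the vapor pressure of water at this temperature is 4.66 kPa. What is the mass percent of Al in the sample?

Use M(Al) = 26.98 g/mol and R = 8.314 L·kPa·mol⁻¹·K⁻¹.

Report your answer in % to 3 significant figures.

P(H2) = 101 − 4.66 = 96.34 kPa
n(H2) = PV/RT = (96.34 × 0.2030) / (8.314 × 304.85) = 0.007716 mol
n(Al) = (2/3) × 0.007716 = 0.005144 mol
m(Al) = 0.005144 × 26.98 = 0.1388 g
%Al = 0.1388 / 0.311 × 100 = 44.63%

44.6 %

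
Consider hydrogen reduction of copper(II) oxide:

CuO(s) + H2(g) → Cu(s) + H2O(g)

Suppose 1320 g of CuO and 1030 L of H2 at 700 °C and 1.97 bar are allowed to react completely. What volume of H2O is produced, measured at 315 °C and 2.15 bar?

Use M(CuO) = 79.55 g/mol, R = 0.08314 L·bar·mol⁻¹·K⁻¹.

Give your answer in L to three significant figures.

n(CuO) = 1320 / 79.55 = 16.59 mol
n(H2) = PV/RT = (1.97 × 1030) / (0.08314 × 973.15) = 25.08 mol
For 16.59 mol CuO, stoichiometry requires (1/1) × 16.59 = 16.59 mol H2; 25.08 mol is available, so CuO is limiting.
n(H2O) = (1/1) × 16.59 = 16.59 mol
V(H2O) = nRT/P = 16.59 × 0.08314 × 588.15 / 2.15 = 377.3 L

377 L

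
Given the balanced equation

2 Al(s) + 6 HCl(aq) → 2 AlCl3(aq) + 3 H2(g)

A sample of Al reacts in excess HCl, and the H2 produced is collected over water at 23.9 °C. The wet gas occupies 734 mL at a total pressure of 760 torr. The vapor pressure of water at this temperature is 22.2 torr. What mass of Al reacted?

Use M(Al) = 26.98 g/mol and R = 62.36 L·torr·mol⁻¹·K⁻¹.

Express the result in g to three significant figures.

P(H2) = 760 − 22.2 = 737.8 torr
n(H2) = PV/RT = (737.8 × 0.7340) / (62.36 × 297.05) = 0.02923 mol
n(Al) = (2/3) × 0.02923 = 0.01949 mol
m(Al) = 0.01949 × 26.98 = 0.5258 g

0.526 g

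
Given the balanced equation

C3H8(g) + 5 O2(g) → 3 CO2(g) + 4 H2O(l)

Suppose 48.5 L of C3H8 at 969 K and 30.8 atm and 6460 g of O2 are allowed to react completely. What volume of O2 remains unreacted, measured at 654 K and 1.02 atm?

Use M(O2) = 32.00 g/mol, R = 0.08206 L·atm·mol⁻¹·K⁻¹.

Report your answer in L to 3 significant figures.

5680 L

n(C3H8) = PV/RT = (30.8 × 48.5) / (0.08206 × 969) = 18.79 mol
n(O2) = 6460 / 32.00 = 201.9 mol
For 18.79 mol C3H8, stoichiometry requires (5/1) × 18.79 = 93.95 mol O2; 201.9 mol is available, so C3H8 is limiting.
n(O2) consumed = (5/1) × 18.79 = 93.95 mol; remaining = 201.9 − 93.95 = 108.0 mol
V(O2) = nRT/P = 108.0 × 0.08206 × 654 / 1.02 = 5682 L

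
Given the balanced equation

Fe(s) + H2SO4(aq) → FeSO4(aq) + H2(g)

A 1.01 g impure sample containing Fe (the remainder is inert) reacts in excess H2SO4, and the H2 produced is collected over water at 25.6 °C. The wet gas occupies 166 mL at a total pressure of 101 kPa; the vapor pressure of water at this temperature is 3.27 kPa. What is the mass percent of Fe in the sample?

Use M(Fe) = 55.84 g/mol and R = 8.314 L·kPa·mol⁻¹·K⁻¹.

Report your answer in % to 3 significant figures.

P(H2) = 101 − 3.27 = 97.73 kPa
n(H2) = PV/RT = (97.73 × 0.1660) / (8.314 × 298.75) = 0.006532 mol
n(Fe) = (1/1) × 0.006532 = 0.006532 mol
m(Fe) = 0.006532 × 55.84 = 0.3647 g
%Fe = 0.3647 / 1.01 × 100 = 36.11%

36.1 %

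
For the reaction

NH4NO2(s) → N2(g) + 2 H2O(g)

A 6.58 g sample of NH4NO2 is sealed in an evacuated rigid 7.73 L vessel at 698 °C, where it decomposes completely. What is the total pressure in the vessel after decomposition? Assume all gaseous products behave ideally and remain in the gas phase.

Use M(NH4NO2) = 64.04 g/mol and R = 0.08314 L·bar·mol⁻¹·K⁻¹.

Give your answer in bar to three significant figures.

3.22 bar

n(NH4NO2) = 6.58 / 64.04 = 0.1027 mol
n(gas produced) = (3/1) × 0.1027 = 0.3081 mol
P = nRT/V = 0.3081 × 0.08314 × 971.15 / 7.73 = 3.218 bar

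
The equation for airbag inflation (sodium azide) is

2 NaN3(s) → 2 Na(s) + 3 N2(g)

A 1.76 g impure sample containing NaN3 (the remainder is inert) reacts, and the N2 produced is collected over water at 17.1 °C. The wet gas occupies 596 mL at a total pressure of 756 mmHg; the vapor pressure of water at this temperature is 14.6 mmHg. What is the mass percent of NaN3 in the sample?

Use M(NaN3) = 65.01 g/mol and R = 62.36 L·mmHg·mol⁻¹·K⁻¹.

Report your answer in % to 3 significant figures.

60.1 %

P(N2) = 756 − 14.6 = 741.4 mmHg
n(N2) = PV/RT = (741.4 × 0.5960) / (62.36 × 290.25) = 0.02441 mol
n(NaN3) = (2/3) × 0.02441 = 0.01627 mol
m(NaN3) = 0.01627 × 65.01 = 1.058 g
%NaN3 = 1.058 / 1.76 × 100 = 60.11%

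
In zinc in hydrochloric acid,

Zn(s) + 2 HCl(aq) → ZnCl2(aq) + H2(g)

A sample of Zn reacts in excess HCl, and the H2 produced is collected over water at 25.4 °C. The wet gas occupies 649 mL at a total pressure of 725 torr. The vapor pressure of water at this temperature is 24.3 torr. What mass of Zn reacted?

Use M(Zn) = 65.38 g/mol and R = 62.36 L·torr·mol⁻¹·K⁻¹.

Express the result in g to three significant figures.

P(H2) = 725 − 24.3 = 700.7 torr
n(H2) = PV/RT = (700.7 × 0.6490) / (62.36 × 298.55) = 0.02443 mol
n(Zn) = (1/1) × 0.02443 = 0.02443 mol
m(Zn) = 0.02443 × 65.38 = 1.597 g

1.60 g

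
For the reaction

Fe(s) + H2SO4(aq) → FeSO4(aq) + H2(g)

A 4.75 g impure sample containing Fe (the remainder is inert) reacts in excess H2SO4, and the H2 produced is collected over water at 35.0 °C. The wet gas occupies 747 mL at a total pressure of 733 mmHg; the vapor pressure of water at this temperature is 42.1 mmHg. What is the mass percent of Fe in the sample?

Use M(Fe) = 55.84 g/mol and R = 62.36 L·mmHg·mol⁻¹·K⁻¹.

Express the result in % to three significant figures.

P(H2) = 733 − 42.1 = 690.9 mmHg
n(H2) = PV/RT = (690.9 × 0.7470) / (62.36 × 308.15) = 0.02686 mol
n(Fe) = (1/1) × 0.02686 = 0.02686 mol
m(Fe) = 0.02686 × 55.84 = 1.500 g
%Fe = 1.500 / 4.75 × 100 = 31.58%

31.6 %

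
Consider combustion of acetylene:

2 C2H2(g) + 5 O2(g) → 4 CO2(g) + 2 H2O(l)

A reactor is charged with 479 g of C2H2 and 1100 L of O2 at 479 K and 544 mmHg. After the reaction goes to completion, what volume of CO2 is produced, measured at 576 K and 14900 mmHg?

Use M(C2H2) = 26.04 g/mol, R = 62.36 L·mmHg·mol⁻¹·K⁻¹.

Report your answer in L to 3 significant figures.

n(C2H2) = 479 / 26.04 = 18.39 mol
n(O2) = PV/RT = (544 × 1100) / (62.36 × 479) = 20.03 mol
For 18.39 mol C2H2, stoichiometry requires (5/2) × 18.39 = 45.98 mol O2; 20.03 mol is available, so O2 is limiting.
n(CO2) = (4/5) × 20.03 = 16.02 mol
V(CO2) = nRT/P = 16.02 × 62.36 × 576 / 14900 = 38.62 L

38.6 L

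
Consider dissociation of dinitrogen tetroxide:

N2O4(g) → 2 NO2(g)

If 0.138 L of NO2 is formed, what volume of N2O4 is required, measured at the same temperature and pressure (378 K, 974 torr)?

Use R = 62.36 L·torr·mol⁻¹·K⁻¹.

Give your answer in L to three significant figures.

At constant T and P, gas volumes are in the mole ratio: V(N2O4) = (1/2) × 0.138 = 0.06900 L

0.0690 L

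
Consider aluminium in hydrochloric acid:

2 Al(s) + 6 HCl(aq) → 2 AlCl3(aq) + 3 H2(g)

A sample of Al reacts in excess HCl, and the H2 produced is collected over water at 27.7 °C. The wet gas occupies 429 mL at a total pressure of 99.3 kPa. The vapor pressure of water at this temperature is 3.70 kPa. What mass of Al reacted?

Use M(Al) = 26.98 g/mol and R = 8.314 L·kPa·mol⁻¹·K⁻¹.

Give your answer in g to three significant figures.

P(H2) = 99.3 − 3.70 = 95.60 kPa
n(H2) = PV/RT = (95.60 × 0.4290) / (8.314 × 300.85) = 0.01640 mol
n(Al) = (2/3) × 0.01640 = 0.01093 mol
m(Al) = 0.01093 × 26.98 = 0.2949 g

0.295 g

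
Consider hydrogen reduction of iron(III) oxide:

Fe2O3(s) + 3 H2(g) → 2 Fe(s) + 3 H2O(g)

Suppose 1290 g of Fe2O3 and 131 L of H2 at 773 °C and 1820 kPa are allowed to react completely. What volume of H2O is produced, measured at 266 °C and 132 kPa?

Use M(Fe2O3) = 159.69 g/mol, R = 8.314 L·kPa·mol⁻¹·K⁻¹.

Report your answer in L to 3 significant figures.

823 L

n(Fe2O3) = 1290 / 159.69 = 8.078 mol
n(H2) = PV/RT = (1820 × 131) / (8.314 × 1046.15) = 27.41 mol
For 8.078 mol Fe2O3, stoichiometry requires (3/1) × 8.078 = 24.23 mol H2; 27.41 mol is available, so Fe2O3 is limiting.
n(H2O) = (3/1) × 8.078 = 24.23 mol
V(H2O) = nRT/P = 24.23 × 8.314 × 539.15 / 132 = 822.8 L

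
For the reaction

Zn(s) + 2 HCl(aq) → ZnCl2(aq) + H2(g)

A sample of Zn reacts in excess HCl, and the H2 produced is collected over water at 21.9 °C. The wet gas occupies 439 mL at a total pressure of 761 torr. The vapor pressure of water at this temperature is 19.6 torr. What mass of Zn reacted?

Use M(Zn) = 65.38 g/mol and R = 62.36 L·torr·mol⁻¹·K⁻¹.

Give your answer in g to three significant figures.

P(H2) = 761 − 19.6 = 741.4 torr
n(H2) = PV/RT = (741.4 × 0.4390) / (62.36 × 295.05) = 0.01769 mol
n(Zn) = (1/1) × 0.01769 = 0.01769 mol
m(Zn) = 0.01769 × 65.38 = 1.157 g

1.16 g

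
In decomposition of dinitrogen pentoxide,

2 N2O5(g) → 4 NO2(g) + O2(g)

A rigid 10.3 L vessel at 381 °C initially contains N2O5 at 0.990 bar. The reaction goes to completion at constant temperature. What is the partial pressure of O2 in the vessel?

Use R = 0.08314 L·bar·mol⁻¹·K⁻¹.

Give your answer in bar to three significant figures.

n(N2O5)₀ = PV/RT = (0.990 × 10.3) / (0.08314 × 654.15) = 0.1875 mol
n(O2) = (1/2) × 0.1875 = 0.09375 mol
P(O2) = nRT/V = 0.09375 × 0.08314 × 654.15 / 10.3 = 0.4950 bar

0.495 bar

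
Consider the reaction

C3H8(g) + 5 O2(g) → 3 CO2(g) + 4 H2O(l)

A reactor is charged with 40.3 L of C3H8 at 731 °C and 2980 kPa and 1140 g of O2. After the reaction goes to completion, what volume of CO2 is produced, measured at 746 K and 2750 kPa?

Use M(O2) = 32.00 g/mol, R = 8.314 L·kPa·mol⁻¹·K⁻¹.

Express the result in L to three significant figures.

n(C3H8) = PV/RT = (2980 × 40.3) / (8.314 × 1004.15) = 14.39 mol
n(O2) = 1140 / 32.00 = 35.62 mol
For 14.39 mol C3H8, stoichiometry requires (5/1) × 14.39 = 71.95 mol O2; 35.62 mol is available, so O2 is limiting.
n(CO2) = (3/5) × 35.62 = 21.37 mol
V(CO2) = nRT/P = 21.37 × 8.314 × 746 / 2750 = 48.20 L

48.2 L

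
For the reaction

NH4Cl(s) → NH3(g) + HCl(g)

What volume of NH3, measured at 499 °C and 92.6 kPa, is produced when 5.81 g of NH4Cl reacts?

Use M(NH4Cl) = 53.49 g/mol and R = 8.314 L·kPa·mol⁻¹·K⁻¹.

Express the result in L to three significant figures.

n(NH4Cl) = 5.810 / 53.49 = 0.1086 mol
n(NH3) = (1/1) × 0.1086 = 0.1086 mol
V = nRT/P = 0.1086 × 8.314 × 772.15 / 92.6 = 7.529 L

7.53 L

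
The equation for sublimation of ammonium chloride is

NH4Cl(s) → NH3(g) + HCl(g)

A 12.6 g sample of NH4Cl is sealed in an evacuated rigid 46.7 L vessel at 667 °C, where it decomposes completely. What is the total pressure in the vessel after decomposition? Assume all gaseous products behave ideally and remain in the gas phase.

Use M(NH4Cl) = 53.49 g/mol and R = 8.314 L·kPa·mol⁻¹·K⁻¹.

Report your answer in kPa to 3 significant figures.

n(NH4Cl) = 12.6 / 53.49 = 0.2356 mol
n(gas produced) = (2/1) × 0.2356 = 0.4712 mol
P = nRT/V = 0.4712 × 8.314 × 940.15 / 46.7 = 78.87 kPa

78.9 kPa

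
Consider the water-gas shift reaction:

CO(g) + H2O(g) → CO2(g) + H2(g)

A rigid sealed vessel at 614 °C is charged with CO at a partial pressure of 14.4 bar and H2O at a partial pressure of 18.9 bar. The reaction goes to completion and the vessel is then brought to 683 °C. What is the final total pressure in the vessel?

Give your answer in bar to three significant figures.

35.9 bar

With V and T fixed, P_i ∝ n_i, so the mole ratios apply directly to partial pressures at 614 °C.
P(H2O) required for 14.4 bar of CO = (1/1) × 14.4 = 14.40 bar; available 18.9 bar, so CO is limiting.
P(H2O) remaining = 18.9 − (1/1) × 14.4 = 4.500 bar
P(gaseous products) = (1+1)/1 × 14.4 = 28.80 bar
P_total at 614 °C = 4.500 + 28.80 = 33.30 bar
Scaling to 683 °C: P = 33.30 × 956.15/887.15 = 35.89 bar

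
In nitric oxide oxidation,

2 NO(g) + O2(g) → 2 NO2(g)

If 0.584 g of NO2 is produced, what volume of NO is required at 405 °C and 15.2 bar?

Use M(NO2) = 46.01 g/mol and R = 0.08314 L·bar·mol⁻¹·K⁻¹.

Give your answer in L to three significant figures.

n(NO2) = 0.5840 / 46.01 = 0.01269 mol
n(NO) = (2/2) × 0.01269 = 0.01269 mol
V = nRT/P = 0.01269 × 0.08314 × 678.15 / 15.2 = 0.04707 L

0.0471 L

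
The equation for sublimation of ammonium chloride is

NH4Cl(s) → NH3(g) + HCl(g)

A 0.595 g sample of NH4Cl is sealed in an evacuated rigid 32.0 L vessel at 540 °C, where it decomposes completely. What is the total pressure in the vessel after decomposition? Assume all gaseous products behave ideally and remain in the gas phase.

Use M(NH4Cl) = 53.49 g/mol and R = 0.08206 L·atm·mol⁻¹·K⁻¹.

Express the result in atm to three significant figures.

0.0464 atm

n(NH4Cl) = 0.595 / 53.49 = 0.01112 mol
n(gas produced) = (2/1) × 0.01112 = 0.02224 mol
P = nRT/V = 0.02224 × 0.08206 × 813.15 / 32.0 = 0.04638 atm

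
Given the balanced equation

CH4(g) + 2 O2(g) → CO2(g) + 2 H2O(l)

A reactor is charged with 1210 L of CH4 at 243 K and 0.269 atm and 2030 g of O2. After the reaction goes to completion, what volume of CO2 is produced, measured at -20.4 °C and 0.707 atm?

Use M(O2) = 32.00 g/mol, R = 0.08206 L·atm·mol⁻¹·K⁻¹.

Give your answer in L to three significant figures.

479 L

n(CH4) = PV/RT = (0.269 × 1210) / (0.08206 × 243) = 16.32 mol
n(O2) = 2030 / 32.00 = 63.44 mol
For 16.32 mol CH4, stoichiometry requires (2/1) × 16.32 = 32.64 mol O2; 63.44 mol is available, so CH4 is limiting.
n(CO2) = (1/1) × 16.32 = 16.32 mol
V(CO2) = nRT/P = 16.32 × 0.08206 × 252.75 / 0.707 = 478.8 L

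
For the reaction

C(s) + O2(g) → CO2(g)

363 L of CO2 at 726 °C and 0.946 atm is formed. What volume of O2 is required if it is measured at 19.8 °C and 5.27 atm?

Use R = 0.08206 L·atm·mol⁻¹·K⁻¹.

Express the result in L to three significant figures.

19.1 L

n(CO2) = PV/RT = (0.946 × 363) / (0.08206 × 999.15) = 4.188 mol
n(O2) = (1/1) × 4.188 = 4.188 mol
V = nRT/P = 4.188 × 0.08206 × 292.95 / 5.27 = 19.10 L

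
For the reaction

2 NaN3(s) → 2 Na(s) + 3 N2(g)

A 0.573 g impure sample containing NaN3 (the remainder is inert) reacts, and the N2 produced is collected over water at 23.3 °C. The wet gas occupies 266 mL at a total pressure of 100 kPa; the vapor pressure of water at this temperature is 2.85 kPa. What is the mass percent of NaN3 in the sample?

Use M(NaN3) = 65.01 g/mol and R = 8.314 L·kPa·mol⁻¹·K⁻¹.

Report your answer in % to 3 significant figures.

P(N2) = 100 − 2.85 = 97.15 kPa
n(N2) = PV/RT = (97.15 × 0.2660) / (8.314 × 296.45) = 0.01048 mol
n(NaN3) = (2/3) × 0.01048 = 0.006987 mol
m(NaN3) = 0.006987 × 65.01 = 0.4542 g
%NaN3 = 0.4542 / 0.573 × 100 = 79.27%

79.3 %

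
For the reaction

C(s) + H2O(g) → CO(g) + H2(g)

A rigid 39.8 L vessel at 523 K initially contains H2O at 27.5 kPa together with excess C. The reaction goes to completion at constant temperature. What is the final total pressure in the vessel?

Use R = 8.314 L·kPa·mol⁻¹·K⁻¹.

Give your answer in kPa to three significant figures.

55.0 kPa

Since T and V are fixed, P_final/P_initial = n_final/n_initial = 2/1.
P_final = (2/1) × 27.5 = 55.00 kPa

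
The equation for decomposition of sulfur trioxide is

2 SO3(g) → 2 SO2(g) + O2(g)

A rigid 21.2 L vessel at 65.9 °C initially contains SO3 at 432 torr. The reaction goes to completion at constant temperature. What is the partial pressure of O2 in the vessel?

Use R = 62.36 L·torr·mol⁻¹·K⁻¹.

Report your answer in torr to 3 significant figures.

n(SO3)₀ = PV/RT = (432 × 21.2) / (62.36 × 339.05) = 0.4332 mol
n(O2) = (1/2) × 0.4332 = 0.2166 mol
P(O2) = nRT/V = 0.2166 × 62.36 × 339.05 / 21.2 = 216.0 torr

216 torr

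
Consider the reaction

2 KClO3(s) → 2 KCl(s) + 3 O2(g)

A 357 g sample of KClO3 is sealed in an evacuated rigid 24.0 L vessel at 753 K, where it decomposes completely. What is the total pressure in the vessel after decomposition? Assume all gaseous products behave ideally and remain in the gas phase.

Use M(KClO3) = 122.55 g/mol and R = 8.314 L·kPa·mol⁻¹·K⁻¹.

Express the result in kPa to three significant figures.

1140 kPa

n(KClO3) = 357 / 122.55 = 2.913 mol
n(gas produced) = (3/2) × 2.913 = 4.369 mol
P = nRT/V = 4.369 × 8.314 × 753 / 24.0 = 1140 kPa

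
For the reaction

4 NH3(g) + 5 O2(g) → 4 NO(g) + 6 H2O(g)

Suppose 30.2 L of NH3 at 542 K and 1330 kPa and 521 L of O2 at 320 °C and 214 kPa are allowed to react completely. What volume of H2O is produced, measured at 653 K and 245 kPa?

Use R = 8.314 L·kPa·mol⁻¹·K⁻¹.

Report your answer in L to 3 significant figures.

n(NH3) = PV/RT = (1330 × 30.2) / (8.314 × 542) = 8.914 mol
n(O2) = PV/RT = (214 × 521) / (8.314 × 593.15) = 22.61 mol
For 8.914 mol NH3, stoichiometry requires (5/4) × 8.914 = 11.14 mol O2; 22.61 mol is available, so NH3 is limiting.
n(H2O) = (6/4) × 8.914 = 13.37 mol
V(H2O) = nRT/P = 13.37 × 8.314 × 653 / 245 = 296.3 L

296 L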